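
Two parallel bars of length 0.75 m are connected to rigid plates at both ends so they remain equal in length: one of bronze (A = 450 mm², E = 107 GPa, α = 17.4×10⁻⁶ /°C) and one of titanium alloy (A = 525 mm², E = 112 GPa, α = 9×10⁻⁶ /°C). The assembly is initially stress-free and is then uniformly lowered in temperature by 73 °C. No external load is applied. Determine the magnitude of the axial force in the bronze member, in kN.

Both members must finish at the same length. With the larger α, the bronze tends to over-contract; the plates restrain it, putting the bronze in tension and the titanium alloy in compression. With no external load the two internal forces are equal and opposite, magnitude P.
Setting the final lengths equal and cancelling L: (α₁ − α₂)ΔT = P/(A₁E₁) + P/(A₂E₂).
|α₁ − α₂|·ΔT = 8.4×10⁻⁶ × 73 = 0.0006132.
1/(A₁E₁) + 1/(A₂E₂) = 1/(450×107×10³) + 1/(525×112×10³) = 3.778×10⁻⁸ N⁻¹.
So P = 0.0006132 / 3.778×10⁻⁸ = 16.23 kN.

P ≈ 16.2 kN (tensile in the bronze)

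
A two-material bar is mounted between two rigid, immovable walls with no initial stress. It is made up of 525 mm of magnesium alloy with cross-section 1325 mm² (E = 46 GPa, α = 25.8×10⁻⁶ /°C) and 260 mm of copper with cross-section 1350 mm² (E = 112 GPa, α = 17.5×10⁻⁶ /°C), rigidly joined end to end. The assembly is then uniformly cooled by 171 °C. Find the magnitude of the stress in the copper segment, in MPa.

σ ≈ 222 MPa (tensile)

Free thermal contraction of the whole bar: Σ αᵢΔT Lᵢ = 25.8×10⁻⁶×171×525 + 17.5×10⁻⁶×171×260 = 3.094 mm.
Since the ends are fixed, an axial force P builds up, equal in every segment, with P · Σ Lᵢ/(AᵢEᵢ) = δ_free.
Σ Lᵢ/(AᵢEᵢ) = 525/(1325×46×10³) + 260/(1350×112×10³) = 1.033×10⁻⁵ mm/N.
P = 3.094 / 1.033×10⁻⁵ = 299400 N = 299.4 kN, tensile.
σ_{copper} = P / A = 299400 / 1350 = 221.8 MPa.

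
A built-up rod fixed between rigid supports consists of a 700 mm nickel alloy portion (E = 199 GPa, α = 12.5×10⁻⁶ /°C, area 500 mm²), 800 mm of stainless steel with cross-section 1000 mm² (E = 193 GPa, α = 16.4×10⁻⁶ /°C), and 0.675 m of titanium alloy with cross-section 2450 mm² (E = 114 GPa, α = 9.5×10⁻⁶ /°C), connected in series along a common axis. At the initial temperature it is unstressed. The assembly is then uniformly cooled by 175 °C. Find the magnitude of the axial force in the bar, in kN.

With the walls removed the bar would change length by δ_free = Σ αᵢΔT Lᵢ = 12.5×10⁻⁶×175×700 + 16.4×10⁻⁶×175×800 + 9.5×10⁻⁶×175×675 = 4.949 mm.
The rigid supports impose zero overall length change; the single axial force P common to all segments must satisfy P Σ Lᵢ/(AᵢEᵢ) = δ_free.
The series flexibility is Σ Lᵢ/(AᵢEᵢ) = 700/(500×199×10³) + 800/(1000×193×10³) + 675/(2450×114×10³) = 1.36×10⁻⁵ mm/N.
P = 4.949 / 1.36×10⁻⁵ = 364000 N = 364 kN, tensile.

P ≈ 364 kN (tensile)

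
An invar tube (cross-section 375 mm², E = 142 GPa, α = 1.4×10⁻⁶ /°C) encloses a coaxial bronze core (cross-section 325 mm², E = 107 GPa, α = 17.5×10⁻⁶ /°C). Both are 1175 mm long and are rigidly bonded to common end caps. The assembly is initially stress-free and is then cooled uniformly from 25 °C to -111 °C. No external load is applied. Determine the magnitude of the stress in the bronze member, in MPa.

σ ≈ 142 MPa (tensile)

Equilibrium of a rigid end plate with no external load gives equal and opposite internal forces ±P in the two members. Since α_{bronze} > α_{invar}, cooling drives the bronze into tension and the invar into compression.
Setting the final lengths equal and cancelling L: (α₁ − α₂)ΔT = P/(A₁E₁) + P/(A₂E₂).
|α₁ − α₂|·ΔT = 16.1×10⁻⁶ × 136 = 0.00219.
1/(A₁E₁) + 1/(A₂E₂) = 1/(375×142×10³) + 1/(325×107×10³) = 4.754×10⁻⁸ N⁻¹.
P = 0.00219 / 4.754×10⁻⁸ = 46060 N = 46.06 kN.
σ_{bronze} = P/A₂ = 46060/325 = 141.7 MPa, tensile.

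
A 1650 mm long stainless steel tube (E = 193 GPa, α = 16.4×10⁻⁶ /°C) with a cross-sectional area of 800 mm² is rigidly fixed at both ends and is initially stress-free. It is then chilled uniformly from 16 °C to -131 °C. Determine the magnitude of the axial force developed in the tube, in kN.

P ≈ 372 kN (tensile)

With zero net strain, σ = E·αΔT = 193 GPa × 16.4×10⁻⁶ × 147 = 465.3 MPa.
Then P = σA = 465.3 × 800 mm² = 372.2 kN, tensile.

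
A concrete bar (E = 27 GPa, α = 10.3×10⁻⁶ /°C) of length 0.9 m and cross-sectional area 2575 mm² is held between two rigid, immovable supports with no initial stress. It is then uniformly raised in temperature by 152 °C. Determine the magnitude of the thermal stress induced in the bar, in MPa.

σ ≈ 42.3 MPa (compressive)

With length fixed, the mechanical strain must cancel the thermal strain αΔT = 10.3×10⁻⁶ × 152 = 1565.6×10⁻⁶.
σ = EαΔT = 27×10³ × 10.3×10⁻⁶ × 152 = 42.27 MPa (compressive; the bar is trying to expand).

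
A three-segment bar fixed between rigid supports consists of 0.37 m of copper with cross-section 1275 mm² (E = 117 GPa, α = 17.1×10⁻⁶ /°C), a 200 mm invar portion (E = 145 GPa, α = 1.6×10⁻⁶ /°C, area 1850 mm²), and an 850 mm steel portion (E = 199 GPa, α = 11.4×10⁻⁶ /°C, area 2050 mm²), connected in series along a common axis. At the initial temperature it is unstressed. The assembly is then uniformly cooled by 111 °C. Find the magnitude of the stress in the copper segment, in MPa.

Free thermal contraction of the whole bar: Σ αᵢΔT Lᵢ = 17.1×10⁻⁶×111×370 + 1.6×10⁻⁶×111×200 + 11.4×10⁻⁶×111×850 = 1.813 mm.
Since the ends are fixed, an axial force P builds up, equal in every segment, with P · Σ Lᵢ/(AᵢEᵢ) = δ_free.
Σ Lᵢ/(AᵢEᵢ) = 370/(1275×117×10³) + 200/(1850×145×10³) + 850/(2050×199×10³) = 5.309×10⁻⁶ mm/N.
So P = 1.813 / 5.309×10⁻⁶ = 341.5 kN, tensile.
σ_{copper} = P / A = 341500 / 1275 = 267.9 MPa.

σ ≈ 268 MPa (tensile)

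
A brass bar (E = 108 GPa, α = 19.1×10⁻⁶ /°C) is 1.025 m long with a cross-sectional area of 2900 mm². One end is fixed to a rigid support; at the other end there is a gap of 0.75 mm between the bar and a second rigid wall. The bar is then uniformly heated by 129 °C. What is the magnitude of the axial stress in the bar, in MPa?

σ ≈ 187 MPa (compressive)

Free thermal elongation = αΔT L = 19.1×10⁻⁶ × 129 × 1025 = 2.525 mm.
After closing the 0.75 mm clearance, 2.525 − 0.75 = 1.775 mm of expansion remains to be suppressed by the wall.
Compatibility: PL/(AE) = 1.775 mm, so σ = P/A = E × (1.775/1025) = 187.1 MPa.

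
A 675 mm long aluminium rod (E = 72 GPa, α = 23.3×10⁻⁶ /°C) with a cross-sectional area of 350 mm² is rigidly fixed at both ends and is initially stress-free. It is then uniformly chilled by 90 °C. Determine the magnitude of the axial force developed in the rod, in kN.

P ≈ 52.8 kN (tensile)

Full restraint means ε = 0, so the stress is σ = EαΔT = 72×10³ × 23.3×10⁻⁶ × 90 = 151 MPa.
Axial force P = σA = 151 × 350 = 52840 N = 52.84 kN, tensile.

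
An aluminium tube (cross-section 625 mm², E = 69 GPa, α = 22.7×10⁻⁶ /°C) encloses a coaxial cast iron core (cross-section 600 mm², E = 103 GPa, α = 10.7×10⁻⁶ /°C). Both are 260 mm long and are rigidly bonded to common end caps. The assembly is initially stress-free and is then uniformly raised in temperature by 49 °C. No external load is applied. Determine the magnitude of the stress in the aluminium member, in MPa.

σ ≈ 23.9 MPa (compressive)

Both members must finish at the same length. With the larger α, the aluminium tends to over-expand; the plates restrain it, putting the aluminium in compression and the cast iron in tension. With no external load the two internal forces are equal and opposite, magnitude P.
Compatibility of the two members (thermal + elastic change equal): (α₁ − α₂)ΔT = P·[1/(A₁E₁) + 1/(A₂E₂)].
|α₁ − α₂|·ΔT = 12×10⁻⁶ × 49 = 0.000588.
1/(A₁E₁) + 1/(A₂E₂) = 1/(625×69×10³) + 1/(600×103×10³) = 3.937×10⁻⁸ N⁻¹.
P = 0.000588 / 3.937×10⁻⁸ = 14940 N = 14.94 kN.
σ_{aluminium} = P/A₁ = 14940/625 = 23.9 MPa, compressive.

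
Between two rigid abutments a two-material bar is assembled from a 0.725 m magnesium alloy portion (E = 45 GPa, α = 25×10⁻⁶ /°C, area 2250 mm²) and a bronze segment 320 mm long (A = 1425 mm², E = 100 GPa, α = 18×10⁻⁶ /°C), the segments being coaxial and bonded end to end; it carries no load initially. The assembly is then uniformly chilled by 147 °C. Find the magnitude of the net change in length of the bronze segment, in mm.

With the walls removed the bar would change length by δ_free = Σ αᵢΔT Lᵢ = 25×10⁻⁶×147×725 + 18×10⁻⁶×147×320 = 3.511 mm.
The rigid supports impose zero overall length change; the single axial force P common to all segments must satisfy P Σ Lᵢ/(AᵢEᵢ) = δ_free.
Σ Lᵢ/(AᵢEᵢ) = 725/(2250×45×10³) + 320/(1425×100×10³) = 9.406×10⁻⁶ mm/N.
P = 3.511 / 9.406×10⁻⁶ = 373300 N = 373.3 kN, tensile.
For the bronze segment, free thermal change = 18×10⁻⁶×147×320 = 0.8467 mm and elastic change from P = 373300×320/(1425×100×10³) = 0.8382 mm; these oppose, so the net change is 0.00848 mm (segment shortens).

|ΔL| ≈ 0.00848 mm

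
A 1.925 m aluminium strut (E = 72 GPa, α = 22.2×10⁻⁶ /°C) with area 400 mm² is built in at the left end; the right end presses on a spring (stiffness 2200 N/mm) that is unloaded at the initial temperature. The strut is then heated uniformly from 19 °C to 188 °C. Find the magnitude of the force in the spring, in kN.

P ≈ 13.9 kN

The unrestrained thermal change is αΔT L = 22.2×10⁻⁶ × 169 × 1925 = 7.222 mm.
Let P be the compressive force at the spring. The strut shortens elastically by PL/(AE) and the spring compresses by P/k; together these equal δ_free.
So P = δ_free / [L/(AE) + 1/k] = 7.222 / [ 1925/(400×72×10³) + 1/(2200) ].
P = 7.222 / 0.0005214 = 13850 N.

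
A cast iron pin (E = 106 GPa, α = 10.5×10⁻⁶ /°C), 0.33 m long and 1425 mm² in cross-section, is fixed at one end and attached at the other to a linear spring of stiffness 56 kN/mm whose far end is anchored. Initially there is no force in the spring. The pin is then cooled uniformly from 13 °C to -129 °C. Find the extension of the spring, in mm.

δ ≈ 0.438 mm

The unrestrained thermal change is αΔT L = 10.5×10⁻⁶ × 142 × 330 = 0.492 mm.
With a force P in the spring, the elastic change of the pin is PL/(AE) and that of the spring is P/k; compatibility requires their sum to equal δ_free.
P [ L/(AE) + 1/k ] = δ_free → P [ 330/(1425×106×10³) + 1/(56×10³) ] = 0.492.
P = 0.492 / 2.004×10⁻⁵ = 24550 N.
Spring extension = P/k = 24550/(56×10³) = 0.4384 mm.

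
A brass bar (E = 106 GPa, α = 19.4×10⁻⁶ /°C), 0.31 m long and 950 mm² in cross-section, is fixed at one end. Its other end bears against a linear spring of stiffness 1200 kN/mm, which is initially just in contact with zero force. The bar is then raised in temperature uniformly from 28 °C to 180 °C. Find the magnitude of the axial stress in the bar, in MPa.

The unrestrained thermal change is αΔT L = 19.4×10⁻⁶ × 152 × 310 = 0.9141 mm.
With a force P in the spring, the elastic change of the bar is PL/(AE) and that of the spring is P/k; compatibility requires their sum to equal δ_free.
P [ L/(AE) + 1/k ] = δ_free → P [ 310/(950×106×10³) + 1/(1200×10³) ] = 0.9141.
P = 0.9141 / 3.912×10⁻⁶ = 233700 N.
σ = P/A = 233700/950 = 246 MPa.

σ ≈ 246 MPa (compressive)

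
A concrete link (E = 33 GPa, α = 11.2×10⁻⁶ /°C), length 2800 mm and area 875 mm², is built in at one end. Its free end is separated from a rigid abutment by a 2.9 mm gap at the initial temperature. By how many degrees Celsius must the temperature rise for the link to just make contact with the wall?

ΔT ≈ 92.5 °C

Contact occurs when the free expansion equals the gap: αΔT L = 2.9 mm.
ΔT = 2.9 / (11.2×10⁻⁶ × 2800) = 92.47 °C.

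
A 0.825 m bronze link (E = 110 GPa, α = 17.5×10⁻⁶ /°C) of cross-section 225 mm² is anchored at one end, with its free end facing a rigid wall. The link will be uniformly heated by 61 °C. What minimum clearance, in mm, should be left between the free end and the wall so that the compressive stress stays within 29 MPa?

g ≈ 0.663 mm

Free expansion if unrestrained: δ_free = αΔT L = 17.5×10⁻⁶ × 61 × 825 = 0.8807 mm.
At the allowable stress the elastic shortening the wall may impose is σL/E = 29 × 825 / (110×10³) = 0.2175 mm.
The gap must absorb the remainder: g_min = 0.8807 − 0.2175 = 0.6632 mm.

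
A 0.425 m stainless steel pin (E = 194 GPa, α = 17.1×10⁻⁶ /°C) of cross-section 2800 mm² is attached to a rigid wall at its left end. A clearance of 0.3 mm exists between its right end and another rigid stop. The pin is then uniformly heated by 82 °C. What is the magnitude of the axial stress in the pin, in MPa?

If the wall were absent the pin would grow by αΔT L = 17.1×10⁻⁶ × 82 × 425 = 0.5959 mm.
After closing the 0.3 mm clearance, 0.5959 − 0.3 = 0.2959 mm of expansion remains to be suppressed by the wall.
That suppressed elongation corresponds to σ = E·Δ/L = 194×10³ × 0.2959/425 = 135.1 MPa.

σ ≈ 135 MPa (compressive)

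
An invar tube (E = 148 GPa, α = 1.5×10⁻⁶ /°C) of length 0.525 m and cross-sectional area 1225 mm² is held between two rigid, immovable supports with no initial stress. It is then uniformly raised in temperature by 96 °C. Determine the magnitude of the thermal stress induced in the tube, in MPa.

σ ≈ 21.3 MPa (compressive)

The supports are rigid, so the total axial strain is zero. The restrained thermal strain is ε = αΔT = 1.5×10⁻⁶ × 96 = 144×10⁻⁶.
σ = EαΔT = 148×10³ × 1.5×10⁻⁶ × 96 = 21.31 MPa (compressive; the tube is trying to expand).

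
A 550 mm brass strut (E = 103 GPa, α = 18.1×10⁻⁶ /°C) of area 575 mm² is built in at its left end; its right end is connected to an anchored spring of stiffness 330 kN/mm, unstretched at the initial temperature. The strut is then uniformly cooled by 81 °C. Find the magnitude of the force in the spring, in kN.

If the spring were absent the strut would shorten by αΔT L = 18.1×10⁻⁶ × 81 × 550 = 0.8064 mm.
Let P be the tensile force in the spring. The strut extends elastically by PL/(AE) and the spring stretches by P/k; together these equal δ_free.
So P = δ_free / [L/(AE) + 1/k] = 0.8064 / [ 550/(575×103×10³) + 1/(330×10³) ].
P = 0.8064 / 1.232×10⁻⁵ = 65470 N.

P ≈ 65.5 kN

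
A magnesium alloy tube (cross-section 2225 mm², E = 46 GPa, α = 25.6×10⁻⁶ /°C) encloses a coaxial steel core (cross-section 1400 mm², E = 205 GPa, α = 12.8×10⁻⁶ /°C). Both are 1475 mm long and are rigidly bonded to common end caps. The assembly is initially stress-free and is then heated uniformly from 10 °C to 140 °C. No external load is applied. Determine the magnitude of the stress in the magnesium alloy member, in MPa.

σ ≈ 56.4 MPa (compressive)

Equilibrium of a rigid end plate with no external load gives equal and opposite internal forces ±P in the two members. Since α_{magnesium alloy} > α_{steel}, heating drives the magnesium alloy into compression and the steel into tension.
Compatibility of the two members (thermal + elastic change equal): (α₁ − α₂)ΔT = P·[1/(A₁E₁) + 1/(A₂E₂)].
|α₁ − α₂|·ΔT = 12.8×10⁻⁶ × 130 = 0.001664.
1/(A₁E₁) + 1/(A₂E₂) = 1/(2225×46×10³) + 1/(1400×205×10³) = 1.325×10⁻⁸ N⁻¹.
So P = 0.001664 / 1.325×10⁻⁸ = 125.5 kN.
σ_{magnesium alloy} = P/A₁ = 125500/2225 = 56.42 MPa, compressive.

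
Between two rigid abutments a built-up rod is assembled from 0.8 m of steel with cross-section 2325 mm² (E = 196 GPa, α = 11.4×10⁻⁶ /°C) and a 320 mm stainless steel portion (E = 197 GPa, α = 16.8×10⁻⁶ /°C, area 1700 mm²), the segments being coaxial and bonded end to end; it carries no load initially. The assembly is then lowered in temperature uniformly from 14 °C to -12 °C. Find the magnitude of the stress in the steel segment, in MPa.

σ ≈ 59.8 MPa (tensile)

If the supports were absent, the total length change would be Σ αᵢΔT Lᵢ = 11.4×10⁻⁶×26×800 + 16.8×10⁻⁶×26×320 = 0.3769 mm.
The rigid supports impose zero overall length change; the single axial force P common to all segments must satisfy P Σ Lᵢ/(AᵢEᵢ) = δ_free.
The series flexibility is Σ Lᵢ/(AᵢEᵢ) = 800/(2325×196×10³) + 320/(1700×197×10³) = 2.711×10⁻⁶ mm/N.
So P = 0.3769 / 2.711×10⁻⁶ = 139 kN, tensile.
σ_{steel} = P / A = 139000 / 2325 = 59.79 MPa.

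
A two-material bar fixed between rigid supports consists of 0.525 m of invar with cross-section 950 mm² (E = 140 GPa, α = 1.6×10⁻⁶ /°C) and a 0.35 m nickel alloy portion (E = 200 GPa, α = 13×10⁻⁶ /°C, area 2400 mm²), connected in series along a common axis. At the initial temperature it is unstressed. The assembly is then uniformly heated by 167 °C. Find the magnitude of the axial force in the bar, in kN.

If the supports were absent, the total length change would be Σ αᵢΔT Lᵢ = 1.6×10⁻⁶×167×525 + 13×10⁻⁶×167×350 = 0.9001 mm.
The walls prevent any net length change, so an axial force P (same in every segment) develops. Compatibility: P · Σ Lᵢ/(AᵢEᵢ) = δ_free.
Σ Lᵢ/(AᵢEᵢ) = 525/(950×140×10³) + 350/(2400×200×10³) = 4.677×10⁻⁶ mm/N.
Hence P = δ_free / Σ(L/AE) = 0.9001/4.677×10⁻⁶ = 192.5 kN (compressive).

P ≈ 192 kN (compressive)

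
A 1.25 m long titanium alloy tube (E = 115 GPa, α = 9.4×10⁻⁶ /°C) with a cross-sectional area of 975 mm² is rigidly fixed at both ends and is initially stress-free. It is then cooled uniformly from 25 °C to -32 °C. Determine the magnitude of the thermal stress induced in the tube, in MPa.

σ ≈ 61.6 MPa (tensile)

Because both ends are immovable the net strain is zero, and the suppressed thermal strain is αΔT = 9.4×10⁻⁶ × 57 = 535.8×10⁻⁶.
The stress required to suppress this strain is σ = Eε = 115×10³ × 535.8×10⁻⁶ = 61.62 MPa, tensile since the tube is trying to contract.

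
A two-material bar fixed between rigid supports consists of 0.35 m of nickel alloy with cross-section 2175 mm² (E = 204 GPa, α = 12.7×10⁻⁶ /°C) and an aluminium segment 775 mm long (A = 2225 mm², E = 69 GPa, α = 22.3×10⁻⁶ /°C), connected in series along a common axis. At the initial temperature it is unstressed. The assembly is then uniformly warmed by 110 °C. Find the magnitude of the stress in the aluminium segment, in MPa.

Free thermal expansion of the whole bar: Σ αᵢΔT Lᵢ = 12.7×10⁻⁶×110×350 + 22.3×10⁻⁶×110×775 = 2.39 mm.
The rigid supports impose zero overall length change; the single axial force P common to all segments must satisfy P Σ Lᵢ/(AᵢEᵢ) = δ_free.
The series flexibility is Σ Lᵢ/(AᵢEᵢ) = 350/(2175×204×10³) + 775/(2225×69×10³) = 5.837×10⁻⁶ mm/N.
P = 2.39 / 5.837×10⁻⁶ = 409500 N = 409.5 kN, compressive.
σ_{aluminium} = P / A = 409500 / 2225 = 184 MPa.

σ ≈ 184 MPa (compressive)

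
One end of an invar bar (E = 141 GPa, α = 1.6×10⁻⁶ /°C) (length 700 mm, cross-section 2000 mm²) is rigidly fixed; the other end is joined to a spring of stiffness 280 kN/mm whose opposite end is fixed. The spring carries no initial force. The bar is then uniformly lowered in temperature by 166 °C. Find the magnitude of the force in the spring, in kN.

Free thermal contraction: δ_free = αΔT L = 1.6×10⁻⁶ × 166 × 700 = 0.1859 mm.
Let P be the tensile force in the spring. The bar extends elastically by PL/(AE) and the spring stretches by P/k; together these equal δ_free.
P [ L/(AE) + 1/k ] = δ_free → P [ 700/(2000×141×10³) + 1/(280×10³) ] = 0.1859.
P = 0.1859 / 6.054×10⁻⁶ = 30710 N.

P ≈ 30.7 kN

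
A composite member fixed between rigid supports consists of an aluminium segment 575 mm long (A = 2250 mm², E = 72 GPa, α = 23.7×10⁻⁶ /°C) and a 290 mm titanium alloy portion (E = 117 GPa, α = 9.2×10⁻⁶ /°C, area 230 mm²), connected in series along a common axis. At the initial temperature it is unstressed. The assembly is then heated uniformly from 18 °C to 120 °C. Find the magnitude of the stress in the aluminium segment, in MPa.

If the supports were absent, the total length change would be Σ αᵢΔT Lᵢ = 23.7×10⁻⁶×102×575 + 9.2×10⁻⁶×102×290 = 1.662 mm.
The rigid supports impose zero overall length change; the single axial force P common to all segments must satisfy P Σ Lᵢ/(AᵢEᵢ) = δ_free.
Σ Lᵢ/(AᵢEᵢ) = 575/(2250×72×10³) + 290/(230×117×10³) = 1.433×10⁻⁵ mm/N.
Hence P = δ_free / Σ(L/AE) = 1.662/1.433×10⁻⁵ = 116 kN (compressive).
σ_{aluminium} = P / A = 116000 / 2250 = 51.57 MPa.

σ ≈ 51.6 MPa (compressive)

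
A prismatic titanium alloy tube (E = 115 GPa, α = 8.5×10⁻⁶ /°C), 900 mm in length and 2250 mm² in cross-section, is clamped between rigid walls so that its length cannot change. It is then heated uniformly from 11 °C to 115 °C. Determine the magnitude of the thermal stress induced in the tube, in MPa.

σ ≈ 102 MPa (compressive)

Because both ends are immovable the net strain is zero, and the suppressed thermal strain is αΔT = 8.5×10⁻⁶ × 104 = 884×10⁻⁶.
σ = EαΔT = 115×10³ × 8.5×10⁻⁶ × 104 = 101.7 MPa (compressive; the tube is trying to expand).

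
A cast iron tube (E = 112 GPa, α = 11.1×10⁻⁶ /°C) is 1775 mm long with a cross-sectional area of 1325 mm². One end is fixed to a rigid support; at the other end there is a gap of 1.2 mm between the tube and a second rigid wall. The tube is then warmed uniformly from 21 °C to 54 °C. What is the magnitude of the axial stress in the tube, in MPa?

σ ≈ 0 MPa

Unrestrained expansion: δ_free = αΔT L = 11.1×10⁻⁶ × 33 × 1775 = 0.6502 mm.
Since δ_free = 0.65 mm is less than the 1.2 mm gap, the tube never touches the wall. No axial force develops.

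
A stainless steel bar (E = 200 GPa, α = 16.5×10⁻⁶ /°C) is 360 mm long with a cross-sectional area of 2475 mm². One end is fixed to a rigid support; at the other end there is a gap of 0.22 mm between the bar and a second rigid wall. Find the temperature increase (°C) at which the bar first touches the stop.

ΔT ≈ 37 °C

Contact occurs when the free expansion equals the gap: αΔT L = 0.22 mm.
So ΔT = g/(αL) = 0.22/(16.5×10⁻⁶ × 360) = 37.04 °C.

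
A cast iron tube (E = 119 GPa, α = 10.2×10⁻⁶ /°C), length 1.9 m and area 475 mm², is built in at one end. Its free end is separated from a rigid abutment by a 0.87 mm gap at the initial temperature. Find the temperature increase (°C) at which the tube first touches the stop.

Contact occurs when the free expansion equals the gap: αΔT L = 0.87 mm.
ΔT = 0.87 / (10.2×10⁻⁶ × 1900) = 44.89 °C.

ΔT ≈ 44.9 °C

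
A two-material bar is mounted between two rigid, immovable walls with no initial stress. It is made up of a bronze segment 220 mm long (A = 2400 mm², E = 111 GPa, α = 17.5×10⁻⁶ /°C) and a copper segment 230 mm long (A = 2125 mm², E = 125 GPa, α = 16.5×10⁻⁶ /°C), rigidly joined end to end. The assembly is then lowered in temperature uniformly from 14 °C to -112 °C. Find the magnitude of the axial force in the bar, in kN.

P ≈ 569 kN (tensile)

Free thermal contraction of the whole bar: Σ αᵢΔT Lᵢ = 17.5×10⁻⁶×126×220 + 16.5×10⁻⁶×126×230 = 0.9633 mm.
The rigid supports impose zero overall length change; the single axial force P common to all segments must satisfy P Σ Lᵢ/(AᵢEᵢ) = δ_free.
Σ Lᵢ/(AᵢEᵢ) = 220/(2400×111×10³) + 230/(2125×125×10³) = 1.692×10⁻⁶ mm/N.
P = 0.9633 / 1.692×10⁻⁶ = 569400 N = 569.4 kN, tensile.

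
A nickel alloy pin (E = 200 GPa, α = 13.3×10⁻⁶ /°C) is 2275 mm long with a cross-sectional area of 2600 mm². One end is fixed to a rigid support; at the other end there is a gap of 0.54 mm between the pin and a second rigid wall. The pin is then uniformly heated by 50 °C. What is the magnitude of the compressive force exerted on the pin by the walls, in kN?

P ≈ 222 kN

Unrestrained expansion: δ_free = αΔT L = 13.3×10⁻⁶ × 50 × 2275 = 1.513 mm.
The gap closes (δ_free > 0.54 mm) and the wall then resists a further 1.513 − 0.54 = 0.9729 mm of expansion.
That suppressed elongation corresponds to σ = E·Δ/L = 200×10³ × 0.9729/2275 = 85.53 MPa.
Force on the wall = σA = 85.53 × 2600 mm² = 222.4 kN.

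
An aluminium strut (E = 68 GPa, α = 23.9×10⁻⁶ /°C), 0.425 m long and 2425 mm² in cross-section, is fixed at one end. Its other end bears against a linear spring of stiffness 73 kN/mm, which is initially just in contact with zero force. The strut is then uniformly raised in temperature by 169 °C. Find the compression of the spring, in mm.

If the spring were absent the strut would lengthen by αΔT L = 23.9×10⁻⁶ × 169 × 425 = 1.717 mm.
Let P be the compressive force at the spring. The strut shortens elastically by PL/(AE) and the spring compresses by P/k; together these equal δ_free.
So P = δ_free / [L/(AE) + 1/k] = 1.717 / [ 425/(2425×68×10³) + 1/(73×10³) ].
P = 1.717 / 1.628×10⁻⁵ = 105500 N.
Spring compression = P/k = 105500/(73×10³) = 1.445 mm.

δ ≈ 1.44 mm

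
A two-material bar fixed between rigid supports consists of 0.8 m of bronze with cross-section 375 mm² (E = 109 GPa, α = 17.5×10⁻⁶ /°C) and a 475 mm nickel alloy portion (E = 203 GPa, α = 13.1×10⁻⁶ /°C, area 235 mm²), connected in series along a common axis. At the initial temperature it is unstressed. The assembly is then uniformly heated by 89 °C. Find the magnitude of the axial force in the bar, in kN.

With the walls removed the bar would change length by δ_free = Σ αᵢΔT Lᵢ = 17.5×10⁻⁶×89×800 + 13.1×10⁻⁶×89×475 = 1.8 mm.
The walls prevent any net length change, so an axial force P (same in every segment) develops. Compatibility: P · Σ Lᵢ/(AᵢEᵢ) = δ_free.
The series flexibility is Σ Lᵢ/(AᵢEᵢ) = 800/(375×109×10³) + 475/(235×203×10³) = 2.953×10⁻⁵ mm/N.
Hence P = δ_free / Σ(L/AE) = 1.8/2.953×10⁻⁵ = 60.95 kN (compressive).

P ≈ 61 kN (compressive)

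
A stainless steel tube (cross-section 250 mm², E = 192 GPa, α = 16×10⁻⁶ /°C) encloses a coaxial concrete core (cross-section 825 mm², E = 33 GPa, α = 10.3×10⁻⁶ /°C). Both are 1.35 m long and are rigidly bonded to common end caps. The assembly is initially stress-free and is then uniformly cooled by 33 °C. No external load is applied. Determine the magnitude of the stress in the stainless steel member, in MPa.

σ ≈ 13.1 MPa (tensile)

Both members must finish at the same length. With the larger α, the stainless steel tends to over-contract; the plates restrain it, putting the stainless steel in tension and the concrete in compression. With no external load the two internal forces are equal and opposite, magnitude P.
Compatibility of the two members (thermal + elastic change equal): (α₁ − α₂)ΔT = P·[1/(A₁E₁) + 1/(A₂E₂)].
|α₁ − α₂|·ΔT = 5.7×10⁻⁶ × 33 = 0.0001881.
1/(A₁E₁) + 1/(A₂E₂) = 1/(250×192×10³) + 1/(825×33×10³) = 5.756×10⁻⁸ N⁻¹.
So P = 0.0001881 / 5.756×10⁻⁸ = 3.268 kN.
σ_{stainless steel} = P/A₁ = 3268/250 = 13.07 MPa, tensile.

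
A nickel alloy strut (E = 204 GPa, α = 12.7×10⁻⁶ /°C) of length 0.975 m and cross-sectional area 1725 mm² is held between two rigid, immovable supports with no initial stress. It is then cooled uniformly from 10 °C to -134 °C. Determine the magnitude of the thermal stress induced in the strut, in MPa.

σ ≈ 373 MPa (tensile)

With length fixed, the mechanical strain must cancel the thermal strain αΔT = 12.7×10⁻⁶ × 144 = 1828.8×10⁻⁶.
σ = EαΔT = 204×10³ × 12.7×10⁻⁶ × 144 = 373.1 MPa (tensile; the strut is trying to contract).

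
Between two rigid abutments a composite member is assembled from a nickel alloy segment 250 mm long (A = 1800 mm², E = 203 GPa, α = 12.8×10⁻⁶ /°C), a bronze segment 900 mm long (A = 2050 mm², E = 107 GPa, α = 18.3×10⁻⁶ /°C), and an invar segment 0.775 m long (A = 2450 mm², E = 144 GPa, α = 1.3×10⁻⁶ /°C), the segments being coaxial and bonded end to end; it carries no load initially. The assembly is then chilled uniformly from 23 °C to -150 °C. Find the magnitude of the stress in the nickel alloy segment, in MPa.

σ ≈ 285 MPa (tensile)

With the walls removed the bar would change length by δ_free = Σ αᵢΔT Lᵢ = 12.8×10⁻⁶×173×250 + 18.3×10⁻⁶×173×900 + 1.3×10⁻⁶×173×775 = 3.577 mm.
The rigid supports impose zero overall length change; the single axial force P common to all segments must satisfy P Σ Lᵢ/(AᵢEᵢ) = δ_free.
Σ Lᵢ/(AᵢEᵢ) = 250/(1800×203×10³) + 900/(2050×107×10³) + 775/(2450×144×10³) = 6.984×10⁻⁶ mm/N.
P = 3.577 / 6.984×10⁻⁶ = 512200 N = 512.2 kN, tensile.
σ_{nickel alloy} = P / A = 512200 / 1800 = 284.6 MPa.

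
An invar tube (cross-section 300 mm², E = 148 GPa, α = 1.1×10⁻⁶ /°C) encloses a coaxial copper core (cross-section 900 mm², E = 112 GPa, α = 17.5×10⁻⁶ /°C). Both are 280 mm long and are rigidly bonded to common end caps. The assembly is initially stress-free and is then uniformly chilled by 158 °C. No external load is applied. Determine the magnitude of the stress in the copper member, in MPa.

σ ≈ 88.7 MPa (tensile)

Both members must finish at the same length. With the larger α, the copper tends to over-contract; the plates restrain it, putting the copper in tension and the invar in compression. With no external load the two internal forces are equal and opposite, magnitude P.
Equating the net (thermal + elastic) strains gives |α₁ − α₂|·ΔT = P·[1/(A₁E₁) + 1/(A₂E₂)].
|α₁ − α₂|·ΔT = 16.4×10⁻⁶ × 158 = 0.002591.
1/(A₁E₁) + 1/(A₂E₂) = 1/(300×148×10³) + 1/(900×112×10³) = 3.244×10⁻⁸ N⁻¹.
P = 0.002591 / 3.244×10⁻⁸ = 79870 N = 79.87 kN.
σ_{copper} = P/A₂ = 79870/900 = 88.74 MPa, tensile.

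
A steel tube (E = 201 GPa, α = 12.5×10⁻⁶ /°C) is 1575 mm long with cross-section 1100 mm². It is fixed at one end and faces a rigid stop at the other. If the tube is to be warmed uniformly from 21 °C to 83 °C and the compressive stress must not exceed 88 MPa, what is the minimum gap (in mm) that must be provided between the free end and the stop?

Free expansion if unrestrained: δ_free = αΔT L = 12.5×10⁻⁶ × 62 × 1575 = 1.221 mm.
A stress of 88 MPa corresponds to the wall pushing the tube back by σL/E = 88×1575/(201×10³) = 0.6896 mm.
So the gap has to take up the difference, g_min = δ_free − σL/E = 1.221 − 0.6896 = 0.5311 mm.

g ≈ 0.531 mm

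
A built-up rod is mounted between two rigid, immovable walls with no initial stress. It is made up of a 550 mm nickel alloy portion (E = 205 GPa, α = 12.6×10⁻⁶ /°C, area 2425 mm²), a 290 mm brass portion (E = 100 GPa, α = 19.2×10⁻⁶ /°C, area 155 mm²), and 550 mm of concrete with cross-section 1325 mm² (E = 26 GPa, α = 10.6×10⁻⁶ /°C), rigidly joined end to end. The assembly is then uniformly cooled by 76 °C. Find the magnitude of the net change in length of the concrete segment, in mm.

|ΔL| ≈ 0.178 mm

With the walls removed the bar would change length by δ_free = Σ αᵢΔT Lᵢ = 12.6×10⁻⁶×76×550 + 19.2×10⁻⁶×76×290 + 10.6×10⁻⁶×76×550 = 1.393 mm.
Since the ends are fixed, an axial force P builds up, equal in every segment, with P · Σ Lᵢ/(AᵢEᵢ) = δ_free.
Σ Lᵢ/(AᵢEᵢ) = 550/(2425×205×10³) + 290/(155×100×10³) + 550/(1325×26×10³) = 3.578×10⁻⁵ mm/N.
P = 1.393 / 3.578×10⁻⁵ = 38930 N = 38.93 kN, tensile.
For the concrete segment, free thermal change = 10.6×10⁻⁶×76×550 = 0.4431 mm and elastic change from P = 38930×550/(1325×26×10³) = 0.6215 mm; these oppose, so the net change is 0.178 mm (segment lengthens).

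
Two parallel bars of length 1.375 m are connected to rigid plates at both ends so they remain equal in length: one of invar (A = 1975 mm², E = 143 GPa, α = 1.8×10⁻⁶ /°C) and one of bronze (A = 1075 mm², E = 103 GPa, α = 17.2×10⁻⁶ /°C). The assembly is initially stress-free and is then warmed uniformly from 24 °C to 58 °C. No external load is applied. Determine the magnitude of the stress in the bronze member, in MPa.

Both members must finish at the same length. With the larger α, the bronze tends to over-expand; the plates restrain it, putting the bronze in compression and the invar in tension. With no external load the two internal forces are equal and opposite, magnitude P.
Equating the net (thermal + elastic) strains gives |α₁ − α₂|·ΔT = P·[1/(A₁E₁) + 1/(A₂E₂)].
|α₁ − α₂|·ΔT = 15.4×10⁻⁶ × 34 = 0.0005236.
1/(A₁E₁) + 1/(A₂E₂) = 1/(1975×143×10³) + 1/(1075×103×10³) = 1.257×10⁻⁸ N⁻¹.
P = 0.0005236 / 1.257×10⁻⁸ = 41650 N = 41.65 kN.
σ_{bronze} = P/A₂ = 41650/1075 = 38.74 MPa, compressive.

σ ≈ 38.7 MPa (compressive)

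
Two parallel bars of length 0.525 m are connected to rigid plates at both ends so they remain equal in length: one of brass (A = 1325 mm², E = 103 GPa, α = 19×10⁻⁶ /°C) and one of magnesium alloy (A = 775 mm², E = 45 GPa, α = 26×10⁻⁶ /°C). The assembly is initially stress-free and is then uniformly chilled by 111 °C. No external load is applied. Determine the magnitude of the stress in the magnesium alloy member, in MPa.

σ ≈ 27.8 MPa (tensile)

Equilibrium of a rigid end plate with no external load gives equal and opposite internal forces ±P in the two members. Since α_{magnesium alloy} > α_{brass}, cooling drives the magnesium alloy into tension and the brass into compression.
Compatibility of the two members (thermal + elastic change equal): (α₁ − α₂)ΔT = P·[1/(A₁E₁) + 1/(A₂E₂)].
|α₁ − α₂|·ΔT = 7×10⁻⁶ × 111 = 0.000777.
1/(A₁E₁) + 1/(A₂E₂) = 1/(1325×103×10³) + 1/(775×45×10³) = 3.6×10⁻⁸ N⁻¹.
So P = 0.000777 / 3.6×10⁻⁸ = 21.58 kN.
σ_{magnesium alloy} = P/A₂ = 21580/775 = 27.85 MPa, tensile.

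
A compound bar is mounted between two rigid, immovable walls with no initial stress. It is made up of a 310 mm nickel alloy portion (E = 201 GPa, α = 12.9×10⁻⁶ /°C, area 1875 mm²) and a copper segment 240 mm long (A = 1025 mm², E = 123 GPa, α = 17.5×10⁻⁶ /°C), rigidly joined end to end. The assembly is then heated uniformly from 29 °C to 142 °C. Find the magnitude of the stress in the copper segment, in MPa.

With the walls removed the bar would change length by δ_free = Σ αᵢΔT Lᵢ = 12.9×10⁻⁶×113×310 + 17.5×10⁻⁶×113×240 = 0.9265 mm.
The walls prevent any net length change, so an axial force P (same in every segment) develops. Compatibility: P · Σ Lᵢ/(AᵢEᵢ) = δ_free.
Σ Lᵢ/(AᵢEᵢ) = 310/(1875×201×10³) + 240/(1025×123×10³) = 2.726×10⁻⁶ mm/N.
Hence P = δ_free / Σ(L/AE) = 0.9265/2.726×10⁻⁶ = 339.8 kN (compressive).
σ_{copper} = P / A = 339800 / 1025 = 331.6 MPa.

σ ≈ 332 MPa (compressive)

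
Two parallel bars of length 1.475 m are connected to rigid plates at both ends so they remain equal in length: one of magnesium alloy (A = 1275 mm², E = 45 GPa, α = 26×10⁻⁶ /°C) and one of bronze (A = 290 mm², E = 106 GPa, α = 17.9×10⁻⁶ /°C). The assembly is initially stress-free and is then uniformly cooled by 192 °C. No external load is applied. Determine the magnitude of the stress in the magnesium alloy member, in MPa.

σ ≈ 24.4 MPa (tensile)

Equilibrium of a rigid end plate with no external load gives equal and opposite internal forces ±P in the two members. Since α_{magnesium alloy} > α_{bronze}, cooling drives the magnesium alloy into tension and the bronze into compression.
Compatibility of the two members (thermal + elastic change equal): (α₁ − α₂)ΔT = P·[1/(A₁E₁) + 1/(A₂E₂)].
|α₁ − α₂|·ΔT = 8.1×10⁻⁶ × 192 = 0.001555.
1/(A₁E₁) + 1/(A₂E₂) = 1/(1275×45×10³) + 1/(290×106×10³) = 4.996×10⁻⁸ N⁻¹.
P = 0.001555 / 4.996×10⁻⁸ = 31130 N = 31.13 kN.
σ_{magnesium alloy} = P/A₁ = 31130/1275 = 24.41 MPa, tensile.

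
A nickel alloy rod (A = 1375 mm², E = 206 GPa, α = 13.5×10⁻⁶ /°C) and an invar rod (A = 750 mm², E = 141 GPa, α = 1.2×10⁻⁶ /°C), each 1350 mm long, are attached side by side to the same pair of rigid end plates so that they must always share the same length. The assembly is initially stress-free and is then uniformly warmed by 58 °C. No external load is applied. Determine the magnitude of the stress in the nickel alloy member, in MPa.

Equilibrium of a rigid end plate with no external load gives equal and opposite internal forces ±P in the two members. Since α_{nickel alloy} > α_{invar}, heating drives the nickel alloy into compression and the invar into tension.
Compatibility of the two members (thermal + elastic change equal): (α₁ − α₂)ΔT = P·[1/(A₁E₁) + 1/(A₂E₂)].
|α₁ − α₂|·ΔT = 12.3×10⁻⁶ × 58 = 0.0007134.
1/(A₁E₁) + 1/(A₂E₂) = 1/(1375×206×10³) + 1/(750×141×10³) = 1.299×10⁻⁸ N⁻¹.
P = 0.0007134 / 1.299×10⁻⁸ = 54930 N = 54.93 kN.
σ_{nickel alloy} = P/A₁ = 54930/1375 = 39.95 MPa, compressive.

σ ≈ 40 MPa (compressive)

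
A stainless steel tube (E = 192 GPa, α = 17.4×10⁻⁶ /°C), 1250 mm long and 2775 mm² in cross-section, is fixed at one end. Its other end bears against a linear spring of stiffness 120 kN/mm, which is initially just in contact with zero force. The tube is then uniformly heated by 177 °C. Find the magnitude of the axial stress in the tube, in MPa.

Free thermal expansion: δ_free = αΔT L = 17.4×10⁻⁶ × 177 × 1250 = 3.85 mm.
With a force P in the spring, the elastic change of the tube is PL/(AE) and that of the spring is P/k; compatibility requires their sum to equal δ_free.
P [ L/(AE) + 1/k ] = δ_free → P [ 1250/(2775×192×10³) + 1/(120×10³) ] = 3.85.
P = 3.85 / 1.068×10⁻⁵ = 360500 N.
σ = P/A = 360500/2775 = 129.9 MPa.

σ ≈ 130 MPa (compressive)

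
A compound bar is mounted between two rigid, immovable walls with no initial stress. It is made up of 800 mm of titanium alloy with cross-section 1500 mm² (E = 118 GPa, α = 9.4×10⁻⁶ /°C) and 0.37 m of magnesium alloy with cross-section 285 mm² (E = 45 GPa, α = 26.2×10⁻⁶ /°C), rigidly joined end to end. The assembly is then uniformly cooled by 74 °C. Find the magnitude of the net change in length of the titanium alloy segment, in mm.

|ΔL| ≈ 0.384 mm

If the supports were absent, the total length change would be Σ αᵢΔT Lᵢ = 9.4×10⁻⁶×74×800 + 26.2×10⁻⁶×74×370 = 1.274 mm.
The walls prevent any net length change, so an axial force P (same in every segment) develops. Compatibility: P · Σ Lᵢ/(AᵢEᵢ) = δ_free.
The series flexibility is Σ Lᵢ/(AᵢEᵢ) = 800/(1500×118×10³) + 370/(285×45×10³) = 3.337×10⁻⁵ mm/N.
P = 1.274 / 3.337×10⁻⁵ = 38170 N = 38.17 kN, tensile.
For the titanium alloy segment, free thermal change = 9.4×10⁻⁶×74×800 = 0.5565 mm and elastic change from P = 38170×800/(1500×118×10³) = 0.1725 mm; these oppose, so the net change is 0.384 mm (segment shortens).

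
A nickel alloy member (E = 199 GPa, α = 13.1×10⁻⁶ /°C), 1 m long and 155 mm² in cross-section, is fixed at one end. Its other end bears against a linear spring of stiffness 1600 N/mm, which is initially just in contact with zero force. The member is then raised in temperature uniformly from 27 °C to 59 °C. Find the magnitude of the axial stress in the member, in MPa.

σ ≈ 4.11 MPa (compressive)

If the spring were absent the member would lengthen by αΔT L = 13.1×10⁻⁶ × 32 × 1000 = 0.4192 mm.
Let P be the compressive force at the spring. The member shortens elastically by PL/(AE) and the spring compresses by P/k; together these equal δ_free.
So P = δ_free / [L/(AE) + 1/k] = 0.4192 / [ 1000/(155×199×10³) + 1/(1600) ].
P = 0.4192 / 0.0006574 = 637.6 N.
σ = P/A = 637.6/155 = 4.114 MPa.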